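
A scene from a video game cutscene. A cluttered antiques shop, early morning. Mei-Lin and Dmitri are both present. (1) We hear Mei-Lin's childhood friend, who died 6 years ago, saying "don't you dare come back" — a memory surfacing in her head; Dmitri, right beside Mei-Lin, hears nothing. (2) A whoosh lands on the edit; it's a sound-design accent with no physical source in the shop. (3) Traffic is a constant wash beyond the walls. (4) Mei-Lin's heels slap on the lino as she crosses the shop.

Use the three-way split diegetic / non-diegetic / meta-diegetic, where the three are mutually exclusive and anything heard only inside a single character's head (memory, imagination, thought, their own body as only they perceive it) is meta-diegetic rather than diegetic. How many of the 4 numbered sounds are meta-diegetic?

(1) it's Mei-Lin's recollection rendered as sound; the other character can't hear it → meta-diegetic.
(2) nothing in the scene produces it; it's an accent added for the audience → non-diegetic.
Sound (3): traffic is part of the location's real environment, so diegetic.
Sound (4): Mei-Lin's footsteps are produced in the story world, so diegetic.
Meta-diegetic: (1) — that's 1.

1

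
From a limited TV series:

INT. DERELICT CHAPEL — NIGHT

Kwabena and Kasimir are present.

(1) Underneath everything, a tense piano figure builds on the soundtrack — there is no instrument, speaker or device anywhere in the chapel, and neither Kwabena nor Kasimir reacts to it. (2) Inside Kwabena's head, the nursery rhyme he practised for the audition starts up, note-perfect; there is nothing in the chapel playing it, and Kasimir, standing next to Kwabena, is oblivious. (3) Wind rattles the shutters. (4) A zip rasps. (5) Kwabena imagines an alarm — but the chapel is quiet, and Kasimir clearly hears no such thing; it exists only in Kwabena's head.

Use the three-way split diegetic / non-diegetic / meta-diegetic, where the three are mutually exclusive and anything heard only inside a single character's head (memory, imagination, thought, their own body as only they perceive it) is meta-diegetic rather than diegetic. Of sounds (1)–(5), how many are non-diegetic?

1

(1) is non-diegetic: it has no source in the story world and no character can hear it — it's underscore.
(2) the music is a memory playing inside Kwabena's mind alone; no real-world source, Kasimir can't hear it → meta-diegetic.
(3) it's the actual ambient sound of the location → diegetic.
Sound (4): an in-world source (a zip); characters could hear it, so diegetic.
(5) the sound is imagined by Kwabena; nothing in the story world is producing it and Kasimir can't hear it → meta-diegetic.
Non-diegetic: (1) — that's 1.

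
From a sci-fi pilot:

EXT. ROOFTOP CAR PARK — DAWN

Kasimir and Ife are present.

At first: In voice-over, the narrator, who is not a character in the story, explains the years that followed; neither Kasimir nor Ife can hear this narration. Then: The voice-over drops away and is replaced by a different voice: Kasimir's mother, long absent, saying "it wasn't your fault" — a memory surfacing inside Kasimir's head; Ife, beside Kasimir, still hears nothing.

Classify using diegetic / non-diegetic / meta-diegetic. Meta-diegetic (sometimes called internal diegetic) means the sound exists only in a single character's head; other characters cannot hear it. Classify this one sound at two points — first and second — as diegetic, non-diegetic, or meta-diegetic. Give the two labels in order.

First: the external narrator addresses only the audience — outside the story world → non-diegetic.
Second: the replacement voice is a memory inside Kasimir's mind specifically → meta-diegetic.

non-diegetic, meta-diegetic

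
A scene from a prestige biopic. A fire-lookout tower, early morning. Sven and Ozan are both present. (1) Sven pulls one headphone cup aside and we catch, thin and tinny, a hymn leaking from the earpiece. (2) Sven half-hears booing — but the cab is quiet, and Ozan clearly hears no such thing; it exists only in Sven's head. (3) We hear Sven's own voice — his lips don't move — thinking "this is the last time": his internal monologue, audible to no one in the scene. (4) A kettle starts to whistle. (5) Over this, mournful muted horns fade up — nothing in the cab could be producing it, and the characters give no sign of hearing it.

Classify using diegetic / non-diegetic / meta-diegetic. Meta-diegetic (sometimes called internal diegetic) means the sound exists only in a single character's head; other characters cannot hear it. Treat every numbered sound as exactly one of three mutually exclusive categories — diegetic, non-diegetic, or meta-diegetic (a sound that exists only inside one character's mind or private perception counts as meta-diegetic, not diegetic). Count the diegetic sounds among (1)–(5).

2

Sound (1): it's leaking from a physical pair of headphones in the scene, so diegetic.
(2) Sven alone 'hears' it — an imagined sound, not present in the space → meta-diegetic.
(3) it's Sven's unspoken thought, heard only by the audience via his subjectivity → meta-diegetic.
(4) a kettle is a real object/event in the scene's world → diegetic.
(5) is non-diegetic: nothing in the cab produces it and the characters don't hear it — pure soundtrack.
Diegetic: (1), (4) — that's 2.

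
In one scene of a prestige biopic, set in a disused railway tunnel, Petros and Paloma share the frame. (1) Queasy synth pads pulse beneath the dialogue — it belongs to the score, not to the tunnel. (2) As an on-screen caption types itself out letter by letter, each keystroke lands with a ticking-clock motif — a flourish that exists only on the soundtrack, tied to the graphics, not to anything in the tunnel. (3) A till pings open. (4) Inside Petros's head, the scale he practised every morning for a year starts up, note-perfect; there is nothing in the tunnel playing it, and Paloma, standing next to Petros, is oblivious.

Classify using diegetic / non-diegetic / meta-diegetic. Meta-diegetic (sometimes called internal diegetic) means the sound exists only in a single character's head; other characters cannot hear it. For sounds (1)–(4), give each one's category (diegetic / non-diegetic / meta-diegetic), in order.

(1) is non-diegetic: it has no source in the story world and no character can hear it — it's underscore.
(2) is non-diegetic: it accompanies on-screen graphics, not anything inside the story world.
(3) is diegetic: a till is a real object/event in the scene's world.
Sound (4): the music is a memory playing inside Petros's mind alone; no real-world source, Paloma can't hear it, so meta-diegetic.

non-diegetic, non-diegetic, diegetic, meta-diegetic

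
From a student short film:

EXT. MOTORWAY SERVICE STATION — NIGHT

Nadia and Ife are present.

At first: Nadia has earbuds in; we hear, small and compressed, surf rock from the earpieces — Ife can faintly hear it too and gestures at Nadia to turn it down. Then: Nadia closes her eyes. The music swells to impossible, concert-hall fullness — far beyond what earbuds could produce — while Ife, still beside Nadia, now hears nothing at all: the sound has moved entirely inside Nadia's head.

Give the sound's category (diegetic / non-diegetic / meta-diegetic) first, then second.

diegetic, meta-diegetic

First: the earbuds are a physical source both characters can hear → diegetic.
Second: the music now exists only as Nadia's subjective experience; Ife can no longer hear it → meta-diegetic.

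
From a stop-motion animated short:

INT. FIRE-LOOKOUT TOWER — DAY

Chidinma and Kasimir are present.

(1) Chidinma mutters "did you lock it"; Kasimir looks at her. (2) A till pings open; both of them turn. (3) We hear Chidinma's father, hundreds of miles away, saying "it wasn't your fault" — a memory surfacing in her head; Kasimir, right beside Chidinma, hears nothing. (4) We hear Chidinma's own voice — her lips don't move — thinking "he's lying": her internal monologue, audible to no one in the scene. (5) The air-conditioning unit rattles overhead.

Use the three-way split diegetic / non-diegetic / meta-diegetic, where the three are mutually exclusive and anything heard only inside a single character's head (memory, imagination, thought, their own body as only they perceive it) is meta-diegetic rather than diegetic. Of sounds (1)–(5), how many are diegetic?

Sound (1): Chidinma is a character speaking aloud in the scene, so diegetic.
Sound (2): the sound comes from a till physically present in the location, so diegetic.
Sound (3): a remembered line, private to Chidinma — not present in the room, not audible to Kasimir, so meta-diegetic.
(4) is meta-diegetic: Chidinma's thought-voice: a private mental sound no other character can hear.
(5) is diegetic: it's the actual ambient sound of the location.
Diegetic: (1), (2), (5) — that's 3.

3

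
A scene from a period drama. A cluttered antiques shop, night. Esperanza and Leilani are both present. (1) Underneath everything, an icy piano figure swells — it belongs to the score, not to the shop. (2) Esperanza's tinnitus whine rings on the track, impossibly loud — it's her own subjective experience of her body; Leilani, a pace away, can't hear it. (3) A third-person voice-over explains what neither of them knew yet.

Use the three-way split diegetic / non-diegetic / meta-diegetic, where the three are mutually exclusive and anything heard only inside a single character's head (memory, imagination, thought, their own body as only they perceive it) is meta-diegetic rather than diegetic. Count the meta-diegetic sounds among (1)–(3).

1

Sound (1): it has no source in the story world and no character can hear it — it's underscore, so non-diegetic.
(2) point-of-audition from inside Esperanza's body; not a sound in the room → meta-diegetic.
Sound (3): external voice-over — not a character, not heard by anyone in the scene, so non-diegetic.
Meta-diegetic: (2) — that's 1.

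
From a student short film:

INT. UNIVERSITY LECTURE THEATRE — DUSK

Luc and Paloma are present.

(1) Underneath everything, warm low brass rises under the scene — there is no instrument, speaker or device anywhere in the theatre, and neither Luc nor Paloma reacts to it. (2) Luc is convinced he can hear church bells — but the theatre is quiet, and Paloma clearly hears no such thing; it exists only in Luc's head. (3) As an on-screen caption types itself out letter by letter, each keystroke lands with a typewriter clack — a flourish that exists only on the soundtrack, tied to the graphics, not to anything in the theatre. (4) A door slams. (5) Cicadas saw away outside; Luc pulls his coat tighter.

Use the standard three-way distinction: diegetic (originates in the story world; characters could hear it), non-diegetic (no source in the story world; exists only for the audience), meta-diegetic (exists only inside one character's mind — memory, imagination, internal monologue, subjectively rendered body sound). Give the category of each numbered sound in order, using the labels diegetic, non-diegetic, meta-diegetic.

non-diegetic, meta-diegetic, non-diegetic, diegetic, diegetic

(1) is non-diegetic: it has no source in the story world and no character can hear it — it's underscore.
(2) is meta-diegetic: Luc alone 'hears' it — an imagined sound, not present in the space.
Sound (3): the caption isn't part of the story world, so neither is the sound tied to it, so non-diegetic.
(4) a door is a real object/event in the scene's world → diegetic.
(5) is diegetic: it's the actual ambient sound of the location.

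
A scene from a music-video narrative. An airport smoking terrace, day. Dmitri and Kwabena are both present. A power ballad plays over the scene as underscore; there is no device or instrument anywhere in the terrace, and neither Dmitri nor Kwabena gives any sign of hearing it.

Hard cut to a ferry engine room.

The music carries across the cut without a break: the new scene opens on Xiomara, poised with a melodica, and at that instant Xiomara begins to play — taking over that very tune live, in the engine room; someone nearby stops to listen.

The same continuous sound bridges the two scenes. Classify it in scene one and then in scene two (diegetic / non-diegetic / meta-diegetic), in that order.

non-diegetic, diegetic

Scene one: there's no in-world source anywhere and no character hears it — underscore for the audience only → non-diegetic.
Scene two: from the moment Xiomara starts playing, the tune is being performed on a melodica inside the story world and another character hears it → diegetic.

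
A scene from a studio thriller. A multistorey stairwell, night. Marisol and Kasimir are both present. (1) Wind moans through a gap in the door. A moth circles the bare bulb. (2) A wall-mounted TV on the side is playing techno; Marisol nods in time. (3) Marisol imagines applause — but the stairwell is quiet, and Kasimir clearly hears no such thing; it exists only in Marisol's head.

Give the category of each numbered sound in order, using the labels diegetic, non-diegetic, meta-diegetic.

diegetic, diegetic, meta-diegetic

(1) it's the actual ambient sound of the location → diegetic.
(2) the music comes from an on-screen device that Marisol responds to → diegetic.
Sound (3): subjective to Marisol: the stairwell is silent and Kasimir hears nothing, so meta-diegetic.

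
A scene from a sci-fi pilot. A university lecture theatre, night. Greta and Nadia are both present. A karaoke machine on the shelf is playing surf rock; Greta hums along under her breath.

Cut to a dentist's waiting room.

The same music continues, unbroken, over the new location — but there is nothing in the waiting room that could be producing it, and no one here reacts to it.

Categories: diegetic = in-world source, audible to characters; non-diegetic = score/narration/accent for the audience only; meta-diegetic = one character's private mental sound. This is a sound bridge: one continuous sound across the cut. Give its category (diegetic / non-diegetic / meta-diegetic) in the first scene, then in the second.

diegetic, non-diegetic

Scene one: a karaoke machine is an on-screen source and Greta reacts to it → diegetic.
Scene two: there is no source in the waiting room and no one hears it — it's now underscore → non-diegetic.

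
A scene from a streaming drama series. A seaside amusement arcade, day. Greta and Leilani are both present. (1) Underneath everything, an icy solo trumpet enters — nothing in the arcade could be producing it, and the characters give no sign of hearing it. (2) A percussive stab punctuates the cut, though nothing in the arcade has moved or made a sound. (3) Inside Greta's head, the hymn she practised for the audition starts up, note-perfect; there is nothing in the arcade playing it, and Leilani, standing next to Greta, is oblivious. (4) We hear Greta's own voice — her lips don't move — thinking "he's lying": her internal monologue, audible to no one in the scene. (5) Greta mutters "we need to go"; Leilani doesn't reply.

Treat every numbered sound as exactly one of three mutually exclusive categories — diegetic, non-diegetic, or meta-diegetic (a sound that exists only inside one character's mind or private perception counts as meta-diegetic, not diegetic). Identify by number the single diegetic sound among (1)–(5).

(1) is non-diegetic: nothing in the arcade produces it and the characters don't hear it — pure soundtrack.
(2) is non-diegetic: it's a sound-design accent with no in-world source; no one in the scene can hear it.
Sound (3): it lives in Greta's subjectivity, not in the arcade, so meta-diegetic.
(4) Greta's thought-voice: a private mental sound no other character can hear → meta-diegetic.
Sound (5): spoken by a character present in the story world, so diegetic.
Only (5) is diegetic.

5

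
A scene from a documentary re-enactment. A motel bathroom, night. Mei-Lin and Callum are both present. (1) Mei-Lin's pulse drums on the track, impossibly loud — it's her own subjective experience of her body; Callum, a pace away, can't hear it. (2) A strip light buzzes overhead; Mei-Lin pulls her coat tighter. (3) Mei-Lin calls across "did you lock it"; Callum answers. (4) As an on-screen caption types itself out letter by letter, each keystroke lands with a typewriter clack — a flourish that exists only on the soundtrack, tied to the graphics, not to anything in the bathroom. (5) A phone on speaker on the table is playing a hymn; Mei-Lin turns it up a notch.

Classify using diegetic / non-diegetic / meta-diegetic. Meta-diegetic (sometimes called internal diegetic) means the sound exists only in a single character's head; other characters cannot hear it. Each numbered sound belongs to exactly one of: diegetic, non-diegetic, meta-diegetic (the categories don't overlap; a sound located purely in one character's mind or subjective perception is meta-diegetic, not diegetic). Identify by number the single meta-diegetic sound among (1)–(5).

1

Sound (1): a subjective body sound — Mei-Lin's private perception, inaudible to Callum, so meta-diegetic.
(2) is diegetic: it's the actual ambient sound of the location.
(3) Mei-Lin is a character speaking aloud in the scene → diegetic.
(4) is non-diegetic: sound married to a title/caption — outside the diegesis by definition.
(5) is diegetic: source music from a phone on speaker, which exists in the story world.
Only (1) is meta-diegetic.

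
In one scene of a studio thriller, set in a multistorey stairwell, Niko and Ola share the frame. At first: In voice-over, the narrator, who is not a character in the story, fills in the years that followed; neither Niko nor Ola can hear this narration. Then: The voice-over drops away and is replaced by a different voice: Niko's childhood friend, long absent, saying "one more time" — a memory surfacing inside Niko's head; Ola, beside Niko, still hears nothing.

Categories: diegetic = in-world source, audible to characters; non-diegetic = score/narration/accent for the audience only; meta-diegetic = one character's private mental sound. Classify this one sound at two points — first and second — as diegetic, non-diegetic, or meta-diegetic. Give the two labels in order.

First: the external narrator addresses only the audience — outside the story world → non-diegetic.
Second: the replacement voice is a memory inside Niko's mind specifically → meta-diegetic.

non-diegetic, meta-diegetic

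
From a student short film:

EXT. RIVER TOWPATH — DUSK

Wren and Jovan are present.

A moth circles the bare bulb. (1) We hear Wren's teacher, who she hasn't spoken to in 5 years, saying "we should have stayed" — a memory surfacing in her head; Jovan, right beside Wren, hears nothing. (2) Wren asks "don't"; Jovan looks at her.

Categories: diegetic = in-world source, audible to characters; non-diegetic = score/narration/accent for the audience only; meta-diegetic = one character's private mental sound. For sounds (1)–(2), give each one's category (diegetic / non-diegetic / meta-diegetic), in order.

Sound (1): a remembered line, private to Wren — not present in the room, not audible to Jovan, so meta-diegetic.
(2) spoken by a character present in the story world → diegetic.

meta-diegetic, diegetic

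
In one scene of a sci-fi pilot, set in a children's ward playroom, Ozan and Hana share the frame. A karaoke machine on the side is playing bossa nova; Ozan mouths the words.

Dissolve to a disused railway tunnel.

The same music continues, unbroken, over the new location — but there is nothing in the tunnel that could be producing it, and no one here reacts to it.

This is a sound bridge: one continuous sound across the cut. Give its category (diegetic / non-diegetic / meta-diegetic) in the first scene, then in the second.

diegetic, non-diegetic

Scene one: a karaoke machine is an on-screen source and Ozan reacts to it → diegetic.
Scene two: there is no source in the tunnel and no one hears it — it's now underscore → non-diegetic.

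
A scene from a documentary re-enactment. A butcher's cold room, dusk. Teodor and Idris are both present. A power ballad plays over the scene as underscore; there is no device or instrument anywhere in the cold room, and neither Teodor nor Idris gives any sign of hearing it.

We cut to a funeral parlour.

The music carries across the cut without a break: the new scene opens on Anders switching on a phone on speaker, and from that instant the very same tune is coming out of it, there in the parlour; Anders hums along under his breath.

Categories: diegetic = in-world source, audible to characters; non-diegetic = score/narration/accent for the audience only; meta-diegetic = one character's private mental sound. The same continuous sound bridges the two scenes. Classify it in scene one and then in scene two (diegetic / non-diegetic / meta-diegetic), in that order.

Scene one: there's no in-world source anywhere and no character hears it — underscore for the audience only → non-diegetic.
Scene two: once Anders turns on a phone on speaker, the music has a real source in the story world and Anders reacts to it → diegetic.

non-diegetic, diegetic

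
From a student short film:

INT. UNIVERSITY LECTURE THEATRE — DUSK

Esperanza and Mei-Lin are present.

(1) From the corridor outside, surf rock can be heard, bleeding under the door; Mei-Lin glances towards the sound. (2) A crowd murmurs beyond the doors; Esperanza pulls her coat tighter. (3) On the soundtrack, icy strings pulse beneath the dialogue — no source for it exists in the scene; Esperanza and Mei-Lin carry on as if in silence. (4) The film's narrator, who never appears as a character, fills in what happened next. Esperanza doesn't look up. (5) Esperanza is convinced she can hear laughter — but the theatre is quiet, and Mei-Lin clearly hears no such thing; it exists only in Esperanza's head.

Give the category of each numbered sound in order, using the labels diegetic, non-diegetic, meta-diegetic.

(1) is diegetic: off-screen diegetic: the source is out of frame but still in the story's space.
(2) is diegetic: it's the actual ambient sound of the location.
(3) is non-diegetic: score with no on-screen or off-screen source; it exists for the audience alone.
(4) external voice-over — not a character, not heard by anyone in the scene → non-diegetic.
(5) is meta-diegetic: subjective to Esperanza: the theatre is silent and Mei-Lin hears nothing.

diegetic, diegetic, non-diegetic, non-diegetic, meta-diegetic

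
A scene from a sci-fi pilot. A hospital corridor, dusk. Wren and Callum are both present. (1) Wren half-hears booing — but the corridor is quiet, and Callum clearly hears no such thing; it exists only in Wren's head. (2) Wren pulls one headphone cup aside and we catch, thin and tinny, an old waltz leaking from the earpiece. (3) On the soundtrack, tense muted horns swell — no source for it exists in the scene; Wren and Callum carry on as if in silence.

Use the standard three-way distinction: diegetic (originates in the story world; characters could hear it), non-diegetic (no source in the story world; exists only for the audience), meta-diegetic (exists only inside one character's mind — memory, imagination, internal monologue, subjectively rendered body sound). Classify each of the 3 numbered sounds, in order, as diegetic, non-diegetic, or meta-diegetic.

meta-diegetic, diegetic, non-diegetic

Sound (1): the sound is imagined by Wren; nothing in the story world is producing it and Callum can't hear it, so meta-diegetic.
Sound (2): the headphones are an on-screen source, so diegetic.
(3) score with no on-screen or off-screen source; it exists for the audience alone → non-diegetic.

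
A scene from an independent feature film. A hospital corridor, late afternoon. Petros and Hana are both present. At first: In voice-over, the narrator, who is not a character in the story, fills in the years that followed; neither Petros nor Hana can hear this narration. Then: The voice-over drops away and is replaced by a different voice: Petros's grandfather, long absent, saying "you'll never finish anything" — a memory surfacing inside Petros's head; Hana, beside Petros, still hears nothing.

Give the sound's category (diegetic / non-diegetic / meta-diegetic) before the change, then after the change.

Before the change: the external narrator addresses only the audience — outside the story world → non-diegetic.
After the change: the replacement voice is a memory inside Petros's mind specifically → meta-diegetic.

non-diegetic, meta-diegetic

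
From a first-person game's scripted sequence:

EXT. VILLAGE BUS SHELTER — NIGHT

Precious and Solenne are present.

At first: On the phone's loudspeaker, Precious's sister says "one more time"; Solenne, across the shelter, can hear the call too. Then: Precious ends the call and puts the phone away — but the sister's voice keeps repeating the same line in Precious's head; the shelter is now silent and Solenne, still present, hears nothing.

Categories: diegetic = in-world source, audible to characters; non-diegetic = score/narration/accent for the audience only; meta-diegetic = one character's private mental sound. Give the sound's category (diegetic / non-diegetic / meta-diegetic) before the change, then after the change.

Before the change: the loudspeaker is an in-world source; both Precious and Solenne hear the call → diegetic.
After the change: with the phone off, the voice continues only as Precious's private mental replay — Solenne can't hear it → meta-diegetic.

diegetic, meta-diegetic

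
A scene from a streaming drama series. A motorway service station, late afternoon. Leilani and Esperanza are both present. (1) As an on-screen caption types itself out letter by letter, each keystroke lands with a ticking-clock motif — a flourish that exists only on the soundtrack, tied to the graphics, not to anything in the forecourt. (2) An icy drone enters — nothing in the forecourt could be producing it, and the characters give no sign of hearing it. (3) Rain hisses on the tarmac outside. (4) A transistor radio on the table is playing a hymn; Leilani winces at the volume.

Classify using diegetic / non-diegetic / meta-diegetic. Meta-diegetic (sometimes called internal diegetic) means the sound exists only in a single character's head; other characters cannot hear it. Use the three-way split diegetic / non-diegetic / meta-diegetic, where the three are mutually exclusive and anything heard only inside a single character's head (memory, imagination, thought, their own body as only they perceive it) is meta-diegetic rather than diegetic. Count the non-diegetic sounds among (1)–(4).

(1) is non-diegetic: it accompanies on-screen graphics, not anything inside the story world.
(2) it has no source in the story world and no character can hear it — it's underscore → non-diegetic.
(3) is diegetic: ambient/room sound belonging to the story's physical space.
(4) is diegetic: source music from a transistor radio, which exists in the story world.
Non-diegetic: (1), (2) — that's 2.

2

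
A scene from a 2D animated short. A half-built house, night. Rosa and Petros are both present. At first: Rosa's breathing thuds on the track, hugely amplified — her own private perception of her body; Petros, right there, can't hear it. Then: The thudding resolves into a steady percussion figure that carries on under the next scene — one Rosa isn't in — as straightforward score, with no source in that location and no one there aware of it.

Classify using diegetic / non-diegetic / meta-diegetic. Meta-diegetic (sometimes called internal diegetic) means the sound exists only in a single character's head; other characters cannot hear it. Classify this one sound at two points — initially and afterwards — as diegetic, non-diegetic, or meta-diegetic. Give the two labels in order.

Initially: it's Rosa's subjective body sound, inaudible to Petros → meta-diegetic.
Afterwards: detached from Rosa and playing as sourceless score over a scene she isn't in — for the audience only → non-diegetic.

meta-diegetic, non-diegetic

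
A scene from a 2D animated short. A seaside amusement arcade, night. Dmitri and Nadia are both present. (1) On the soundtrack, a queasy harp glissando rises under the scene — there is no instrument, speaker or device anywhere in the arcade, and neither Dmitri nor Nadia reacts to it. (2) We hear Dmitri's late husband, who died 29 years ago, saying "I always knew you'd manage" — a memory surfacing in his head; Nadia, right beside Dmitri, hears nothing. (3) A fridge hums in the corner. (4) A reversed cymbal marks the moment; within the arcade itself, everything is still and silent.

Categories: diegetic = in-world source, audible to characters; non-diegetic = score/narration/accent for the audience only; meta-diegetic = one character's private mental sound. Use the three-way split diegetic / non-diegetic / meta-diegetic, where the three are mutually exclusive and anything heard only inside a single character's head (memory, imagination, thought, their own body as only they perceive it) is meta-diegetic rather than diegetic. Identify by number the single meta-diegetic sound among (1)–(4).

(1) score with no on-screen or off-screen source; it exists for the audience alone → non-diegetic.
(2) is meta-diegetic: it's Dmitri's recollection rendered as sound; the other character can't hear it.
(3) ambient/room sound belonging to the story's physical space → diegetic.
(4) is non-diegetic: it's a sound-design accent with no in-world source; no one in the scene can hear it.
Only (2) is meta-diegetic.

2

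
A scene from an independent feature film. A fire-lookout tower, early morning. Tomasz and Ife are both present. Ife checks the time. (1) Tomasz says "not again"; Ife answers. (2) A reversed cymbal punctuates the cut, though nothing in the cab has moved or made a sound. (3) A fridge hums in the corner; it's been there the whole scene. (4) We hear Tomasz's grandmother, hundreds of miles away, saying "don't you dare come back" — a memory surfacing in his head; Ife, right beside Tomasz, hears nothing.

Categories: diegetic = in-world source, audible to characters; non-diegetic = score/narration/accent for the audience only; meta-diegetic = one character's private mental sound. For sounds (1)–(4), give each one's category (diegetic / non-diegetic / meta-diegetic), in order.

diegetic, non-diegetic, diegetic, meta-diegetic

Sound (1): Tomasz is a character speaking aloud in the scene, so diegetic.
Sound (2): an editorial stinger — it belongs to the cut, not the story world, so non-diegetic.
(3) ambient/room sound belonging to the story's physical space → diegetic.
(4) is meta-diegetic: a remembered line, private to Tomasz — not present in the room, not audible to Ife.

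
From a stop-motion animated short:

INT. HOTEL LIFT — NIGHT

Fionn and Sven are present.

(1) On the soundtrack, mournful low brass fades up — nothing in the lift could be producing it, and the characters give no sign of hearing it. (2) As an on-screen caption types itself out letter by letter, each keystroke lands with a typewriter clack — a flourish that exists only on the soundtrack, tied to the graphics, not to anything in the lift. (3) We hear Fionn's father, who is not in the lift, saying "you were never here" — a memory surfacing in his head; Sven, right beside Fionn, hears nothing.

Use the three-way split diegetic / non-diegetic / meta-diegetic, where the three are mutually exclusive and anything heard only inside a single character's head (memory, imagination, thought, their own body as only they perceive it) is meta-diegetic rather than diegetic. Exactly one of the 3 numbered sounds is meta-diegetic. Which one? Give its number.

3

(1) is non-diegetic: score with no on-screen or off-screen source; it exists for the audience alone.
(2) is non-diegetic: sound married to a title/caption — outside the diegesis by definition.
Sound (3): the voice is a memory playing only inside Fionn's mind; Sven can't hear it, so meta-diegetic.
Only (3) is meta-diegetic.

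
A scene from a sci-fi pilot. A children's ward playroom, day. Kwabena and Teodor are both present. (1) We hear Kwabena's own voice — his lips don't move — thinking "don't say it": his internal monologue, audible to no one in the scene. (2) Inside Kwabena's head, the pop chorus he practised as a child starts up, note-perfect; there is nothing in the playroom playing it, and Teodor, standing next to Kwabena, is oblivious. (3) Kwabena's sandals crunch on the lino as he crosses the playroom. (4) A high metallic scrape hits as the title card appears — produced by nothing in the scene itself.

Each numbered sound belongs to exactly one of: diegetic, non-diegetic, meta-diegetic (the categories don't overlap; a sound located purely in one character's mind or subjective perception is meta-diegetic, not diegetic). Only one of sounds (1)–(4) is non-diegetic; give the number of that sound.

4

(1) is meta-diegetic: it's Kwabena's unspoken thought, heard only by the audience via his subjectivity.
(2) is meta-diegetic: remembered music, private to Kwabena — Teodor is oblivious because it isn't in the room.
Sound (3): it's the physical sound of Kwabena moving in the space, so diegetic.
Sound (4): nothing in the scene produces it; it's an accent added for the audience, so non-diegetic.
Only (4) is non-diegetic.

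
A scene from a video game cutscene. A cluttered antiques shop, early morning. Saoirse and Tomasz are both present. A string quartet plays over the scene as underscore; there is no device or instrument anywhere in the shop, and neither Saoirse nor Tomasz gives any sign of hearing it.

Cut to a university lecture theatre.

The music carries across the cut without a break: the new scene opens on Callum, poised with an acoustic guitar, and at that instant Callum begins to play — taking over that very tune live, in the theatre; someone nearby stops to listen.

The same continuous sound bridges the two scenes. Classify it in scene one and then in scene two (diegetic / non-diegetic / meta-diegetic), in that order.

Scene one: there's no in-world source anywhere and no character hears it — underscore for the audience only → non-diegetic.
Scene two: from the moment Callum starts playing, the tune is being performed on an acoustic guitar inside the story world and another character hears it → diegetic.

non-diegetic, diegetic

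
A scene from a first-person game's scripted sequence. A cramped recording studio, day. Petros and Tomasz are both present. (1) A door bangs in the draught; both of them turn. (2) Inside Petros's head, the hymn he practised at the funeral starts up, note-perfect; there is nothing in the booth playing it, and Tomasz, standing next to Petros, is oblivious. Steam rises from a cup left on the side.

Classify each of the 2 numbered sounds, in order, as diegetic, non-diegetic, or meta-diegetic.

(1) the sound comes from a door physically present in the location → diegetic.
(2) is meta-diegetic: it lives in Petros's subjectivity, not in the booth.

diegetic, meta-diegetic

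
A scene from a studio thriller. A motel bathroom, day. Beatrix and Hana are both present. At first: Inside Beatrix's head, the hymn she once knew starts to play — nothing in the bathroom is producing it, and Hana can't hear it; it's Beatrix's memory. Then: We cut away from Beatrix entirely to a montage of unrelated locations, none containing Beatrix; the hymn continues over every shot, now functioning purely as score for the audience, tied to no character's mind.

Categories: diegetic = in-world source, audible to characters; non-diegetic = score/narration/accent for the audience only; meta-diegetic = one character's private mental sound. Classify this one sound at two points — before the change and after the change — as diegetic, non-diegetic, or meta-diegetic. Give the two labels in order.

meta-diegetic, non-diegetic

Before the change: the music lives inside Beatrix's mind alone; Hana can't hear it → meta-diegetic.
After the change: once it plays over shots Beatrix isn't in, detached from any character's subjectivity, it's conventional underscore → non-diegetic.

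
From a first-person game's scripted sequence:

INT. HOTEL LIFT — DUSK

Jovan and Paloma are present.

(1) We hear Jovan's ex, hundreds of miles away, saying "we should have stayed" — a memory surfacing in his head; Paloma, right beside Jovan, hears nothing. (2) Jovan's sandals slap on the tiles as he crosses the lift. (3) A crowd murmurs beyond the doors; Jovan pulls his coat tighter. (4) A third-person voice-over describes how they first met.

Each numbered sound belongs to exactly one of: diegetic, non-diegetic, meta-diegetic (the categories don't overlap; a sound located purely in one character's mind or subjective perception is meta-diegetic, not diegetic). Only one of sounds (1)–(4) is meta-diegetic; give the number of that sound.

(1) is meta-diegetic: the voice is a memory playing only inside Jovan's mind; Paloma can't hear it.
Sound (2): it's the physical sound of Jovan moving in the space, so diegetic.
(3) a crowd is part of the location's real environment → diegetic.
(4) external voice-over — not a character, not heard by anyone in the scene → non-diegetic.
Only (1) is meta-diegetic.

1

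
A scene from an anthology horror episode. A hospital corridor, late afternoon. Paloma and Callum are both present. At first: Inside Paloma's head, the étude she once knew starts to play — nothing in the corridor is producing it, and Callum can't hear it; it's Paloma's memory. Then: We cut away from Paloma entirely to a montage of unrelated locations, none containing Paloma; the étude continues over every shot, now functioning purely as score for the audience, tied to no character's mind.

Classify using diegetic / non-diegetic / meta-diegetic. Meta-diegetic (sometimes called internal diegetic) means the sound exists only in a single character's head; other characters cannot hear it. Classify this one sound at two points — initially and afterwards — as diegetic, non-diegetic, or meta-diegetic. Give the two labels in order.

Initially: the music lives inside Paloma's mind alone; Callum can't hear it → meta-diegetic.
Afterwards: once it plays over shots Paloma isn't in, detached from any character's subjectivity, it's conventional underscore → non-diegetic.

meta-diegetic, non-diegetic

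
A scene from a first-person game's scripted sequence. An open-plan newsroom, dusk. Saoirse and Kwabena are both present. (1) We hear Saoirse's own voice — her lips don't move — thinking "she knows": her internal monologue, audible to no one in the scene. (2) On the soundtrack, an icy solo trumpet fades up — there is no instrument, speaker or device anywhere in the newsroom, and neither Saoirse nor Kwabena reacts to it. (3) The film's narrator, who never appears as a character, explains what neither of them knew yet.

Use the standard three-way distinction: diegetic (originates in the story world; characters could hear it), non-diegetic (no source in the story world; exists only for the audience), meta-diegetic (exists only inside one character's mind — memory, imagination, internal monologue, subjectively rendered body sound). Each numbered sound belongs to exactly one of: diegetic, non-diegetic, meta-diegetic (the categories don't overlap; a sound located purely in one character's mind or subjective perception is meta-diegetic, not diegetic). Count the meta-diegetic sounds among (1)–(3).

1

Sound (1): internal monologue — inside Saoirse's mind, not spoken into the scene, so meta-diegetic.
(2) it has no source in the story world and no character can hear it — it's underscore → non-diegetic.
(3) the narrator exists outside the story world, addressing only the audience → non-diegetic.
Meta-diegetic: (1) — that's 1.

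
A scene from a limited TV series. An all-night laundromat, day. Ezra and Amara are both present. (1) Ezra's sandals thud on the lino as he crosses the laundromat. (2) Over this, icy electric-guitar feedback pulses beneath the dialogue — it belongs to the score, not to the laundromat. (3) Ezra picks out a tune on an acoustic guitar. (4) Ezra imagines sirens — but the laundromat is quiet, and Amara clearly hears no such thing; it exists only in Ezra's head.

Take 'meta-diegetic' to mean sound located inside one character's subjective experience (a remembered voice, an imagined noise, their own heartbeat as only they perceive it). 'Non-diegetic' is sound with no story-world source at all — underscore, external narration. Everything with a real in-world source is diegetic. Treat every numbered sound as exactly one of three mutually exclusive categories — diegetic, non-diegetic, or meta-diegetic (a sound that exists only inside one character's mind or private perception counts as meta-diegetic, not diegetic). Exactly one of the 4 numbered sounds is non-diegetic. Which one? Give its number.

Sound (1): it's the physical sound of Ezra moving in the space, so diegetic.
Sound (2): score with no on-screen or off-screen source; it exists for the audience alone, so non-diegetic.
(3) is diegetic: Ezra is producing the music live, in the story world.
(4) is meta-diegetic: Ezra alone 'hears' it — an imagined sound, not present in the space.
Only (2) is non-diegetic.

2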